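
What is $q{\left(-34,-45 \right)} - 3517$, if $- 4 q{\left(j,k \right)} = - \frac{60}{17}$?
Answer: $- \frac{59774}{17} \approx -3516.1$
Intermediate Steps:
$q{\left(j,k \right)} = \frac{15}{17}$ ($q{\left(j,k \right)} = - \frac{\left(-60\right) \frac{1}{17}}{4} = \left(- \frac{1}{4}\right) \left(- \frac{60}{17}\right) = \frac{15}{17}$)
$q{\left(-34,-45 \right)} - 3517 = \frac{15}{17} - 3517 = - \frac{59774}{17}$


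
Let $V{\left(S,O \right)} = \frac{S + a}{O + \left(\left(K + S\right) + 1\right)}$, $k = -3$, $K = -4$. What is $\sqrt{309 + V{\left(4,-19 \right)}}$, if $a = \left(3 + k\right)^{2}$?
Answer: $\frac{\sqrt{2779}}{3} \approx 17.572$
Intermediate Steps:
$a = 0$ ($a = \left(3 - 3\right)^{2} = 0^{2} = 0$)
$V{\left(S,O \right)} = \frac{S}{-3 + O + S}$ ($V{\left(S,O \right)} = \frac{S + 0}{O + \left(\left(-4 + S\right) + 1\right)} = \frac{S}{O + \left(-3 + S\right)} = \frac{S}{-3 + O + S}$)
$\sqrt{309 + V{\left(4,-19 \right)}} = \sqrt{309 + \frac{4}{-3 - 19 + 4}} = \sqrt{309 + \frac{4}{-18}} = \sqrt{309 + 4 \left(- \frac{1}{18}\right)} = \sqrt{309 - \frac{2}{9}} = \sqrt{\frac{2779}{9}} = \frac{\sqrt{2779}}{3}$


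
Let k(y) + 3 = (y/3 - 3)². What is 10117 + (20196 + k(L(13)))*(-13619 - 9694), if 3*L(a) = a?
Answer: -12711754000/27 ≈ -4.7081e+8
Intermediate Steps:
L(a) = a/3
k(y) = -3 + (-3 + y/3)² (k(y) = -3 + (y/3 - 3)² = -3 + (-3 + y/3)²)
10117 + (20196 + k(L(13)))*(-13619 - 9694) = 10117 + (20196 + (-3 + (-9 + (⅓)*13)²/9))*(-13619 - 9694) = 10117 + (20196 + (-3 + (-9 + 13/3)²/9))*(-23313) = 10117 + (20196 + (-3 + (-14/3)²/9))*(-23313) = 10117 + (20196 + (-3 + (⅑)*(196/9)))*(-23313) = 10117 + (20196 + (-3 + 196/81))*(-23313) = 10117 + (20196 - 47/81)*(-23313) = 10117 + (1635829/81)*(-23313) = 10117 - 12712027159/27 = -12711754000/27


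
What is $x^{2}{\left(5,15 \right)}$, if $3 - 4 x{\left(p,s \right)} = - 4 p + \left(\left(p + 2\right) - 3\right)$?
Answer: $\frac{361}{16} \approx 22.563$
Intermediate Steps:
$x{\left(p,s \right)} = 1 + \frac{3 p}{4}$ ($x{\left(p,s \right)} = \frac{3}{4} - \frac{- 4 p + \left(\left(p + 2\right) - 3\right)}{4} = \frac{3}{4} - \frac{- 4 p + \left(\left(2 + p\right) - 3\right)}{4} = \frac{3}{4} - \frac{- 4 p + \left(-1 + p\right)}{4} = \frac{3}{4} - \frac{-1 - 3 p}{4} = \frac{3}{4} + \left(\frac{1}{4} + \frac{3 p}{4}\right) = 1 + \frac{3 p}{4}$)
$x^{2}{\left(5,15 \right)} = \left(1 + \frac{3}{4} \cdot 5\right)^{2} = \left(1 + \frac{15}{4}\right)^{2} = \left(\frac{19}{4}\right)^{2} = \frac{361}{16}$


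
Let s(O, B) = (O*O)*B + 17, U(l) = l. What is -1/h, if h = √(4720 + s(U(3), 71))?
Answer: -√21/336 ≈ -0.013639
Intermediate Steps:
s(O, B) = 17 + B*O² (s(O, B) = O²*B + 17 = B*O² + 17 = 17 + B*O²)
h = 16*√21 (h = √(4720 + (17 + 71*3²)) = √(4720 + (17 + 71*9)) = √(4720 + (17 + 639)) = √(4720 + 656) = √5376 = 16*√21 ≈ 73.321)
-1/h = -1/(16*√21) = -√21/336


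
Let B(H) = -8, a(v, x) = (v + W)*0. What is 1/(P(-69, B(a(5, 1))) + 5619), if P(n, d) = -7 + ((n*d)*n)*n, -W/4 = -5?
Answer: 1/2633684 ≈ 3.7970e-7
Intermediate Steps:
W = 20 (W = -4*(-5) = 20)
a(v, x) = 0 (a(v, x) = (v + 20)*0 = (20 + v)*0 = 0)
P(n, d) = -7 + d*n³ (P(n, d) = -7 + ((d*n)*n)*n = -7 + (d*n²)*n = -7 + d*n³)
1/(P(-69, B(a(5, 1))) + 5619) = 1/((-7 - 8*(-69)³) + 5619) = 1/((-7 - 8*(-328509)) + 5619) = 1/((-7 + 2628072) + 5619) = 1/(2628065 + 5619) = 1/2633684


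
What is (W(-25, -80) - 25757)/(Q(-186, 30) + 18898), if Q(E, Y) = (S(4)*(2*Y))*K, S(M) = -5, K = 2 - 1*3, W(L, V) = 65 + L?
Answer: -25717/19198 ≈ -1.3396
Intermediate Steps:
K = -1 (K = 2 - 3 = -1)
Q(E, Y) = 10*Y (Q(E, Y) = -10*Y*(-1) = 10*Y)
(W(-25, -80) - 25757)/(Q(-186, 30) + 18898) = ((65 - 25) - 25757)/(10*30 + 18898) = (40 - 25757)/(300 + 18898) = -25717/19198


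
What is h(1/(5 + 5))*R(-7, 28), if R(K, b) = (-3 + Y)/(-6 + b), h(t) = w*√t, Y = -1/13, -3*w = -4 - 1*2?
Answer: -4*√10/143 ≈ -0.088455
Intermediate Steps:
w = 2 (w = -(-4 - 1*2)/3 = -(-4 - 2)/3 = -⅓*(-6) = 2)
Y = -1/13 (Y = -1*1/13 = -1/13 ≈ -0.076923)
h(t) = 2*√t
R(K, b) = -40/(13*(-6 + b)) (R(K, b) = (-3 - 1/13)/(-6 + b) = -40/(13*(-6 + b)))
h(1/(5 + 5))*R(-7, 28) = (2*√(1/(5 + 5)))*(-40/(-78 + 13*28)) = (2*√(1/10))*(-40/(-78 + 364)) = (2*√(⅒))*(-40/286) = (2*(√10/10))*(-40*1/286) = (√10/5)*(-20/143) = -4*√10/143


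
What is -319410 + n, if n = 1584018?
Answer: 1264608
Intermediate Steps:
-319410 + n = -319410 + 1584018 = 1264608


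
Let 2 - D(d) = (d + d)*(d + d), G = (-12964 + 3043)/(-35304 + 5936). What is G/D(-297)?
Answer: -9921/10362028912 ≈ -9.5744e-7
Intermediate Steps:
G = 9921/29368 (G = -9921/(-29368) = -9921*(-1/29368) = 9921/29368 ≈ 0.33782)
D(d) = 2 - 4*d² (D(d) = 2 - (d + d)*(d + d) = 2 - 2*d*2*d = 2 - 4*d²)
G/D(-297) = 9921/(29368*(2 - 4*(-297)²)) = 9921/(29368*(2 - 4*88209)) = 9921/(29368*(2 - 352836)) = (9921/29368)/(-352834) = (9921/29368)*(-1/352834) = -9921/10362028912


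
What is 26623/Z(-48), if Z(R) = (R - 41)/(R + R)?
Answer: 2555808/89 ≈ 28717.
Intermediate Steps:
Z(R) = (-41 + R)/(2*R) (Z(R) = (-41 + R)/((2*R)) = (-41 + R)*(1/(2*R)) = (-41 + R)/(2*R))
26623/Z(-48) = 26623/(((½)*(-41 - 48)/(-48))) = 26623/(((½)*(-1/48)*(-89))) = 26623/(89/96) = 26623*(96/89) = 2555808/89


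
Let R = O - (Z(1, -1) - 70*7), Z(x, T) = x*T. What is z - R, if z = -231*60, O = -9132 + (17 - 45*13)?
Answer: -4651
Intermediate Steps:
Z(x, T) = T*x
O = -9700 (O = -9132 + (17 - 585) = -9132 - 568 = -9700)
R = -9209 (R = -9700 - (-1*1 - 70*7) = -9700 - (-1 - 490) = -9700 - 1*(-491) = -9700 + 491 = -9209)
z = -13860
z - R = -13860 - 1*(-9209) = -13860 + 9209 = -4651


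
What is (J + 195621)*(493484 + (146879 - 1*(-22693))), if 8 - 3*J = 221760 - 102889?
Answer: 103436736000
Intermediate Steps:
J = -39621 (J = 8/3 - (221760 - 102889)/3 = 8/3 - ⅓*118871 = 8/3 - 118871/3 = -39621)
(J + 195621)*(493484 + (146879 - 1*(-22693))) = (-39621 + 195621)*(493484 + (146879 - 1*(-22693))) = 156000*(493484 + (146879 + 22693)) = 156000*(493484 + 169572) = 156000*663056 = 103436736000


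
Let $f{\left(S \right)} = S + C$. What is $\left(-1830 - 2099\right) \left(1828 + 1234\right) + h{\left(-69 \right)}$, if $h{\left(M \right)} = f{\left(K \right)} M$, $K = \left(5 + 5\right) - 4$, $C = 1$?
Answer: $-12031081$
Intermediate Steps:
$K = 6$ ($K = 10 - 4 = 6$)
$f{\left(S \right)} = 1 + S$ ($f{\left(S \right)} = S + 1 = 1 + S$)
$h{\left(M \right)} = 7 M$ ($h{\left(M \right)} = \left(1 + 6\right) M = 7 M$)
$\left(-1830 - 2099\right) \left(1828 + 1234\right) + h{\left(-69 \right)} = \left(-1830 - 2099\right) \left(1828 + 1234\right) + 7 \left(-69\right) = \left(-3929\right) 3062 - 483 = -12030598 - 483 = -12031081$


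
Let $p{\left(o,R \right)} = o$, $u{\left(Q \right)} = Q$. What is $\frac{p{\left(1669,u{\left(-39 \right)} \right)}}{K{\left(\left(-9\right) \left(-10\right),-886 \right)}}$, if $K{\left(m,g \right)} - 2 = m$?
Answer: $\frac{1669}{92} \approx 18.141$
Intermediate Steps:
$K{\left(m,g \right)} = 2 + m$
$\frac{p{\left(1669,u{\left(-39 \right)} \right)}}{K{\left(\left(-9\right) \left(-10\right),-886 \right)}} = \frac{1669}{2 - -90} = \frac{1669}{2 + 90} = \frac{1669}{92}$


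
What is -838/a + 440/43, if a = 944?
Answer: 189663/20296 ≈ 9.3448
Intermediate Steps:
-838/a + 440/43 = -838/944 + 440/43 = -838*1/944 + 440*(1/43) = -419/472 + 440/43 = 189663/20296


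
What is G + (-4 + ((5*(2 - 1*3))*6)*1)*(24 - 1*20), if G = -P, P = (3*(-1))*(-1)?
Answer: -139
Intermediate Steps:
P = 3 (P = -3*(-1) = 3)
G = -3 (G = -1*3 = -3)
G + (-4 + ((5*(2 - 1*3))*6)*1)*(24 - 1*20) = -3 + (-4 + ((5*(2 - 1*3))*6)*1)*(24 - 1*20) = -3 + (-4 + ((5*(2 - 3))*6)*1)*(24 - 20) = -3 + (-4 + ((5*(-1))*6)*1)*4 = -3 + (-4 - 5*6*1)*4 = -3 + (-4 - 30*1)*4 = -3 + (-4 - 30)*4 = -3 - 34*4 = -3 - 136 = -139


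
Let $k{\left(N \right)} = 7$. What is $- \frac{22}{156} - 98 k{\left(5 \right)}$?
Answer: $- \frac{53519}{78} \approx -686.14$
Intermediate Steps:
$- \frac{22}{156} - 98 k{\left(5 \right)} = - \frac{22}{156} - 686 = \left(-22\right) \frac{1}{156} - 686 = - \frac{11}{78} - 686 = - \frac{53519}{78}$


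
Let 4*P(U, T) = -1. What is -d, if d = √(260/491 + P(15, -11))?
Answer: -3*√29951/982 ≈ -0.52871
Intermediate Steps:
P(U, T) = -¼ (P(U, T) = (¼)*(-1) = -¼)
d = 3*√29951/982 (d = √(260/491 - ¼) = √(549/1964) = 3*√29951/982 ≈ 0.52871)
-d = -3*√29951/982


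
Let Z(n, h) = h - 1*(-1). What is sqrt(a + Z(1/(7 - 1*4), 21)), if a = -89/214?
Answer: sqrt(988466)/214 ≈ 4.6459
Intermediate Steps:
Z(n, h) = 1 + h (Z(n, h) = h + 1 = 1 + h)
a = -89/214 (a = -89*1/214 = -89/214 ≈ -0.41589)
sqrt(a + Z(1/(7 - 1*4), 21)) = sqrt(-89/214 + (1 + 21)) = sqrt(-89/214 + 22) = sqrt(4619/214) = sqrt(988466)/214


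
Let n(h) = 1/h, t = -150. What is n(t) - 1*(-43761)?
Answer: 6564149/150 ≈ 43761.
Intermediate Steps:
n(t) - 1*(-43761) = 1/(-150) - 1*(-43761) = -1/150 + 43761 = 6564149/150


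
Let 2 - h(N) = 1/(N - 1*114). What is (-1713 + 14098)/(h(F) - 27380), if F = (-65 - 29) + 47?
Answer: -1993985/4407857 ≈ -0.45237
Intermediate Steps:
F = -47 (F = -94 + 47 = -47)
h(N) = 2 - 1/(-114 + N) (h(N) = 2 - 1/(N - 1*114) = 2 - 1/(N - 114) = 2 - 1/(-114 + N))
(-1713 + 14098)/(h(F) - 27380) = (-1713 + 14098)/((-229 + 2*(-47))/(-114 - 47) - 27380) = 12385/((-229 - 94)/(-161) - 27380) = 12385/(-1/161*(-323) - 27380) = 12385/(323/161 - 27380) = 12385/(-4407857/161) = 12385*(-161/4407857) = -1993985/4407857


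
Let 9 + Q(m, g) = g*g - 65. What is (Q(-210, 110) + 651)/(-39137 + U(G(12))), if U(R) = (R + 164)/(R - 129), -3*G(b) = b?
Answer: -1686041/5205381 ≈ -0.32390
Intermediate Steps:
G(b) = -b/3
U(R) = (164 + R)/(-129 + R)
Q(m, g) = -74 + g**2 (Q(m, g) = -9 + (g*g - 65) = -9 + (g**2 - 65) = -9 + (-65 + g**2) = -74 + g**2)
(Q(-210, 110) + 651)/(-39137 + U(G(12))) = ((-74 + 110**2) + 651)/(-39137 + (164 - 1/3*12)/(-129 - 1/3*12)) = ((-74 + 12100) + 651)/(-39137 + (164 - 4)/(-129 - 4)) = (12026 + 651)/(-39137 + 160/(-133)) = 12677/(-39137 - 1/133*160) = 12677/(-39137 - 160/133) = 12677/(-5205381/133) = 12677*(-133/5205381) = -1686041/5205381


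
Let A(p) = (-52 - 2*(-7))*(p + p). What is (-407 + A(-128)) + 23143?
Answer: 32464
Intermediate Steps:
A(p) = -76*p (A(p) = (-52 + 14)*(2*p) = -76*p)
(-407 + A(-128)) + 23143 = (-407 - 76*(-128)) + 23143 = (-407 + 9728) + 23143 = 9321 + 23143 = 32464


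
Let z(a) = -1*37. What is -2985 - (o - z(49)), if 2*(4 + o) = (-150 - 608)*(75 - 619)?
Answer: -209194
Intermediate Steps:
z(a) = -37
o = 206172 (o = -4 + ((-150 - 608)*(75 - 619))/2 = -4 + (-758*(-544))/2 = -4 + (½)*412352 = -4 + 206176 = 206172)
-2985 - (o - z(49)) = -2985 - (206172 - 1*(-37)) = -2985 - (206172 + 37) = -2985 - 1*206209 = -2985 - 206209 = -209194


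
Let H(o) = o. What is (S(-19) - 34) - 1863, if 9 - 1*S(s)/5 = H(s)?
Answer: -1757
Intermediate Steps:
S(s) = 45 - 5*s
(S(-19) - 34) - 1863 = ((45 - 5*(-19)) - 34) - 1863 = ((45 + 95) - 34) - 1863 = (140 - 34) - 1863 = 106 - 1863 = -1757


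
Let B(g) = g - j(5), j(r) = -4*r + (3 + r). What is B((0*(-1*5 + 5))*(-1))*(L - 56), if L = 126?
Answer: 840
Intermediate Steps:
j(r) = 3 - 3*r
B(g) = 12 + g (B(g) = g - (3 - 3*5) = g - (3 - 15) = g - 1*(-12) = g + 12 = 12 + g)
B((0*(-1*5 + 5))*(-1))*(L - 56) = (12 + (0*(-1*5 + 5))*(-1))*(126 - 56) = (12 + (0*(-5 + 5))*(-1))*70 = (12 + (0*0)*(-1))*70 = (12 + 0*(-1))*70 = (12 + 0)*70 = 12*70 = 840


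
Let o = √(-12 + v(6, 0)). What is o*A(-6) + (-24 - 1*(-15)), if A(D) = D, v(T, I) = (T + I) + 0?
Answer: -9 - 6*I*√6 ≈ -9.0 - 14.697*I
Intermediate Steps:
v(T, I) = I + T (v(T, I) = (I + T) + 0 = I + T)
o = I*√6 (o = √(-12 + (0 + 6)) = √(-12 + 6) = √(-6) = I*√6 ≈ 2.4495*I)
o*A(-6) + (-24 - 1*(-15)) = (I*√6)*(-6) + (-24 - 1*(-15)) = -6*I*√6 + (-24 + 15) = -6*I*√6 - 9 = -9 - 6*I*√6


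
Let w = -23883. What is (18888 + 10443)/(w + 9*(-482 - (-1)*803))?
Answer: -9777/6998 ≈ -1.3971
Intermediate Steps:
(18888 + 10443)/(w + 9*(-482 - (-1)*803)) = (18888 + 10443)/(-23883 + 9*(-482 - (-1)*803)) = 29331/(-23883 + 9*(-482 - 1*(-803))) = 29331/(-23883 + 9*(-482 + 803)) = 29331/(-23883 + 9*321) = 29331/(-23883 + 2889) = 29331/(-20994) = 29331*(-1/20994) = -9777/6998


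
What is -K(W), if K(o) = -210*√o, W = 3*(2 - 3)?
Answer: 210*I*√3 ≈ 363.73*I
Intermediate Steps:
W = -3 (W = 3*(-1) = -3)
-K(W) = -(-210)*√(-3) = -(-210)*I*√3 = 210*I*√3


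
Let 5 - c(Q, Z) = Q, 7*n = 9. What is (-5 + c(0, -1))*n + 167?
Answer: 167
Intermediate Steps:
n = 9/7 (n = (⅐)*9 = 9/7 ≈ 1.2857)
c(Q, Z) = 5 - Q
(-5 + c(0, -1))*n + 167 = (-5 + (5 - 1*0))*(9/7) + 167 = (-5 + (5 + 0))*(9/7) + 167 = (-5 + 5)*(9/7) + 167 = 0*(9/7) + 167 = 0 + 167 = 167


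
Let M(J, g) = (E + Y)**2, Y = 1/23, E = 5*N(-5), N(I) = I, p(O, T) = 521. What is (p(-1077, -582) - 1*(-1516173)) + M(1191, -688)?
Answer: 802660602/529 ≈ 1.5173e+6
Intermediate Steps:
E = -25 (E = 5*(-5) = -25)
Y = 1/23 ≈ 0.043478
M(J, g) = 329476/529 (M(J, g) = (-25 + 1/23)**2 = (-574/23)**2 = 329476/529)
(p(-1077, -582) - 1*(-1516173)) + M(1191, -688) = (521 - 1*(-1516173)) + 329476/529 = (521 + 1516173) + 329476/529 = 1516694 + 329476/529 = 802660602/529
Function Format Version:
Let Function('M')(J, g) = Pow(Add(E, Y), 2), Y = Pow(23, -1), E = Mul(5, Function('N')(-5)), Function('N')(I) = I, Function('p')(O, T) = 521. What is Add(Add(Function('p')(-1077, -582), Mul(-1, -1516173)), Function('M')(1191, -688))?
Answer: Rational(802660602, 529) ≈ 1.5173e+6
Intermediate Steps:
E = -25 (E = Mul(5, -5) = -25)
Y = Rational(1, 23) ≈ 0.043478
Function('M')(J, g) = Rational(329476, 529) (Function('M')(J, g) = Pow(Add(-25, Rational(1, 23)), 2) = Pow(Rational(-574, 23), 2) = Rational(329476, 529))
Add(Add(Function('p')(-1077, -582), Mul(-1, -1516173)), Function('M')(1191, -688)) = Add(Add(521, Mul(-1, -1516173)), Rational(329476, 529)) = Add(Add(521, 1516173), Rational(329476, 529)) = Add(1516694, Rational(329476, 529)) = Rational(802660602, 529)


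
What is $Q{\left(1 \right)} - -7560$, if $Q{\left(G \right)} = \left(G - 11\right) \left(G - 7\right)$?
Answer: $7620$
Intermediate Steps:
$Q{\left(G \right)} = \left(-11 + G\right) \left(-7 + G\right)$
$Q{\left(1 \right)} - -7560 = \left(77 + 1^{2} - 18\right) - -7560 = \left(77 + 1 - 18\right) + 7560 = 60 + 7560 = 7620$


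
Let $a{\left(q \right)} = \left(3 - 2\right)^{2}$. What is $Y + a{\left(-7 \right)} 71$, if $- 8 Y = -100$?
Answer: $\frac{167}{2} \approx 83.5$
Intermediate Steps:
$Y = \frac{25}{2}$ ($Y = \left(- \frac{1}{8}\right) \left(-100\right) = \frac{25}{2} \approx 12.5$)
$a{\left(q \right)} = 1$ ($a{\left(q \right)} = 1^{2} = 1$)
$Y + a{\left(-7 \right)} 71 = \frac{25}{2} + 1 \cdot 71 = \frac{25}{2} + 71 = \frac{167}{2}$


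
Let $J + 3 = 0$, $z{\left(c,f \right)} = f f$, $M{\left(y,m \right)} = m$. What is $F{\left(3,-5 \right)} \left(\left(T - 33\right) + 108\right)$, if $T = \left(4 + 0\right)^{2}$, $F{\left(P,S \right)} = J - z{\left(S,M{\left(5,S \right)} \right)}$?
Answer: $-2548$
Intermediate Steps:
$z{\left(c,f \right)} = f^{2}$
$J = -3$ ($J = -3 + 0 = -3$)
$F{\left(P,S \right)} = -3 - S^{2}$
$T = 16$ ($T = 4^{2} = 16$)
$F{\left(3,-5 \right)} \left(\left(T - 33\right) + 108\right) = \left(-3 - \left(-5\right)^{2}\right) \left(\left(16 - 33\right) + 108\right) = \left(-3 - 25\right) \left(\left(16 - 33\right) + 108\right) = \left(-3 - 25\right) \left(-17 + 108\right) = \left(-28\right) 91 = -2548$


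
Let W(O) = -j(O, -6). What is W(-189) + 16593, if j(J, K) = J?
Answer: 16782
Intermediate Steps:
W(O) = -O
W(-189) + 16593 = -1*(-189) + 16593 = 189 + 16593 = 16782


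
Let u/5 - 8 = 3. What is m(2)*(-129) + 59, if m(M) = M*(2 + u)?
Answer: -14647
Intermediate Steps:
u = 55 (u = 40 + 5*3 = 40 + 15 = 55)
m(M) = 57*M (m(M) = M*(2 + 55) = M*57 = 57*M)
m(2)*(-129) + 59 = (57*2)*(-129) + 59 = 114*(-129) + 59 = -14706 + 59 = -14647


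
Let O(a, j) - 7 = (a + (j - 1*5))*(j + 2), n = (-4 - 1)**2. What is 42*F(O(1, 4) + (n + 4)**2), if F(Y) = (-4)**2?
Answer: 672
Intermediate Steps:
n = 25 (n = (-5)**2 = 25)
O(a, j) = 7 + (2 + j)*(-5 + a + j) (O(a, j) = 7 + (a + (j - 1*5))*(j + 2) = 7 + (a + (j - 5))*(2 + j) = 7 + (a + (-5 + j))*(2 + j) = 7 + (-5 + a + j)*(2 + j) = 7 + (2 + j)*(-5 + a + j))
F(Y) = 16
42*F(O(1, 4) + (n + 4)**2) = 42*16 = 672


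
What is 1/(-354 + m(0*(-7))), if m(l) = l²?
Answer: -1/354 ≈ -0.0028249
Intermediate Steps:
1/(-354 + m(0*(-7))) = 1/(-354 + (0*(-7))²) = 1/(-354 + 0²) = 1/(-354 + 0) = 1/(-354) = -1/354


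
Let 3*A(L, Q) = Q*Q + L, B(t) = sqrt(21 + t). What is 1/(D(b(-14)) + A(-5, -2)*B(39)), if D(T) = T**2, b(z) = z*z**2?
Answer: 5647152/42520434281467 + sqrt(15)/85040868562934 ≈ 1.3281e-7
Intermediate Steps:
A(L, Q) = L/3 + Q**2/3 (A(L, Q) = (Q*Q + L)/3 = (Q**2 + L)/3 = (L + Q**2)/3 = L/3 + Q**2/3)
b(z) = z**3
1/(D(b(-14)) + A(-5, -2)*B(39)) = 1/(((-14)**3)**2 + ((1/3)*(-5) + (1/3)*(-2)**2)*sqrt(21 + 39)) = 1/((-2744)**2 + (-5/3 + (1/3)*4)*sqrt(60)) = 1/(7529536 + (-5/3 + 4/3)*(2*sqrt(15))) = 1/(7529536 - 2*sqrt(15)/3)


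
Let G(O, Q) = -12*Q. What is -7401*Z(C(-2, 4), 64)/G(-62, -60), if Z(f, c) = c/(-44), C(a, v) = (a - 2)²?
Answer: 2467/165 ≈ 14.952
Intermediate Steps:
C(a, v) = (-2 + a)²
Z(f, c) = -c/44 (Z(f, c) = c*(-1/44) = -c/44)
-7401*Z(C(-2, 4), 64)/G(-62, -60) = -7401/((-12*(-60))/((-1/44*64))) = -7401/(720/(-16/11)) = -7401/(720*(-11/16)) = -7401/(-495) = -7401*(-1/495) = 2467/165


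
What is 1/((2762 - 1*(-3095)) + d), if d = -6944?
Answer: -1/1087 ≈ -0.00091996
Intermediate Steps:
1/((2762 - 1*(-3095)) + d) = 1/((2762 - 1*(-3095)) - 6944) = 1/((2762 + 3095) - 6944) = 1/(5857 - 6944) = 1/(-1087) = -1/1087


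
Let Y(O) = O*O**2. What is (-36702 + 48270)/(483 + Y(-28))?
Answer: -11568/21469 ≈ -0.53882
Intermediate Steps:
Y(O) = O**3
(-36702 + 48270)/(483 + Y(-28)) = (-36702 + 48270)/(483 + (-28)**3) = 11568/(483 - 21952) = 11568/(-21469) = 11568*(-1/21469) = -11568/21469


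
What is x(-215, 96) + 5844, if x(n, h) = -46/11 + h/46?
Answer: 1478002/253 ≈ 5841.9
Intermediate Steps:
x(n, h) = -46/11 + h/46 (x(n, h) = -46*1/11 + h*(1/46) = -46/11 + h/46)
x(-215, 96) + 5844 = (-46/11 + (1/46)*96) + 5844 = (-46/11 + 48/23) + 5844 = -530/253 + 5844 = 1478002/253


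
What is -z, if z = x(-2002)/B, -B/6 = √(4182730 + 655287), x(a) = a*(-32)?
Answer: 32032*√4838017/14514051 ≈ 4.8543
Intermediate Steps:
x(a) = -32*a
B = -6*√4838017 (B = -6*√(4182730 + 655287) = -6*√4838017 ≈ -13197.)
z = -32032*√4838017/14514051 (z = (-32*(-2002))/((-6*√4838017)) = 64064*(-√4838017/29028102) = -32032*√4838017/14514051 ≈ -4.8543)
-z = -(-32032)*√4838017/14514051 = 32032*√4838017/14514051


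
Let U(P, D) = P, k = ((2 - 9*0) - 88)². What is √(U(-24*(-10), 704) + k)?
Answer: 2*√1909 ≈ 87.384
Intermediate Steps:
k = 7396 (k = ((2 + 0) - 88)² = (2 - 88)² = (-86)² = 7396)
√(U(-24*(-10), 704) + k) = √(-24*(-10) + 7396) = √(240 + 7396) = √7636 = 2*√1909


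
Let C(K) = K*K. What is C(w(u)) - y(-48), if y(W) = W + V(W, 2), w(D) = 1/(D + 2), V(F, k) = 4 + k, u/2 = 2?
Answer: 1513/36 ≈ 42.028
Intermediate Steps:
u = 4 (u = 2*2 = 4)
w(D) = 1/(2 + D)
y(W) = 6 + W (y(W) = W + (4 + 2) = W + 6 = 6 + W)
C(K) = K²
C(w(u)) - y(-48) = (1/(2 + 4))² - (6 - 48) = (1/6)² - 1*(-42) = (⅙)² + 42 = 1/36 + 42 = 1513/36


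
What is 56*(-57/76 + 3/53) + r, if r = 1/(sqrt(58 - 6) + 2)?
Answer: -49445/1272 + sqrt(13)/24 ≈ -38.722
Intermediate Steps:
r = 1/(2 + 2*sqrt(13)) (r = 1/(sqrt(52) + 2) = 1/(2*sqrt(13) + 2) = 1/(2 + 2*sqrt(13)) ≈ 0.10856)
56*(-57/76 + 3/53) + r = 56*(-57/76 + 3/53) + (-1/24 + sqrt(13)/24) = 56*(-57*1/76 + 3*(1/53)) + (-1/24 + sqrt(13)/24) = 56*(-3/4 + 3/53) + (-1/24 + sqrt(13)/24) = 56*(-147/212) + (-1/24 + sqrt(13)/24) = -2058/53 + (-1/24 + sqrt(13)/24) = -49445/1272 + sqrt(13)/24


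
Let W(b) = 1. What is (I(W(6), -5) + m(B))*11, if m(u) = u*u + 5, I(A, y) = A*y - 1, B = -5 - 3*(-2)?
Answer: 0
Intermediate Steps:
B = 1 (B = -5 + 6 = 1)
I(A, y) = -1 + A*y
m(u) = 5 + u² (m(u) = u² + 5 = 5 + u²)
(I(W(6), -5) + m(B))*11 = ((-1 + 1*(-5)) + (5 + 1²))*11 = ((-1 - 5) + (5 + 1))*11 = (-6 + 6)*11 = 0*11 = 0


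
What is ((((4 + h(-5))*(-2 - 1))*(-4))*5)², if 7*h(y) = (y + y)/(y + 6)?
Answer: 1166400/49 ≈ 23804.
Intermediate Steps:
h(y) = 2*y/(7*(6 + y)) (h(y) = ((y + y)/(y + 6))/7 = ((2*y)/(6 + y))/7 = (2*y/(6 + y))/7 = 2*y/(7*(6 + y)))
((((4 + h(-5))*(-2 - 1))*(-4))*5)² = ((((4 + (2/7)*(-5)/(6 - 5))*(-2 - 1))*(-4))*5)² = ((((4 + (2/7)*(-5)/1)*(-3))*(-4))*5)² = ((((4 + (2/7)*(-5)*1)*(-3))*(-4))*5)² = ((((4 - 10/7)*(-3))*(-4))*5)² = ((((18/7)*(-3))*(-4))*5)² = (-54/7*(-4)*5)² = ((216/7)*5)² = (1080/7)² = 1166400/49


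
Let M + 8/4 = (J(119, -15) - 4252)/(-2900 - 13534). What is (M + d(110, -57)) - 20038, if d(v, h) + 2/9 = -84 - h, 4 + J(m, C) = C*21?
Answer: -329780159/16434 ≈ -20067.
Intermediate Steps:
J(m, C) = -4 + 21*C (J(m, C) = -4 + C*21 = -4 + 21*C)
d(v, h) = -758/9 - h (d(v, h) = -2/9 + (-84 - h) = -758/9 - h)
M = -28297/16434 (M = -2 + ((-4 + 21*(-15)) - 4252)/(-2900 - 13534) = -2 + ((-4 - 315) - 4252)/(-16434) = -2 + (-319 - 4252)*(-1/16434) = -2 - 4571*(-1/16434) = -2 + 4571/16434 = -28297/16434 ≈ -1.7219)
(M + d(110, -57)) - 20038 = (-28297/16434 + (-758/9 - 1*(-57))) - 20038 = (-28297/16434 + (-758/9 + 57)) - 20038 = (-28297/16434 - 245/9) - 20038 = -475667/16434 - 20038 = -329780159/16434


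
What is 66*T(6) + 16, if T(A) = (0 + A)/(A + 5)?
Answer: 52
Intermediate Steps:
T(A) = A/(5 + A)
66*T(6) + 16 = 66*(6/(5 + 6)) + 16 = 66*(6/11) + 16 = 36 + 16 = 52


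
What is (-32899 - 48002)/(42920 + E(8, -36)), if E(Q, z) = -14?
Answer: -26967/14302 ≈ -1.8855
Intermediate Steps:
(-32899 - 48002)/(42920 + E(8, -36)) = (-32899 - 48002)/(42920 - 14) = -80901/42906 = -80901*1/42906 = -26967/14302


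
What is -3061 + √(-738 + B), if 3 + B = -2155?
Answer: -3061 + 4*I*√181 ≈ -3061.0 + 53.815*I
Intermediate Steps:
B = -2158 (B = -3 - 2155 = -2158)
-3061 + √(-738 + B) = -3061 + √(-738 - 2158) = -3061 + √(-2896) = -3061 + 4*I*√181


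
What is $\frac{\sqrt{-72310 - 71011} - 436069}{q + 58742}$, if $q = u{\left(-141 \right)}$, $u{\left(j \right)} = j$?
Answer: $- \frac{436069}{58601} + \frac{i \sqrt{143321}}{58601} \approx -7.4413 + 0.0064603 i$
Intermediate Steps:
$q = -141$
$\frac{\sqrt{-72310 - 71011} - 436069}{q + 58742} = \frac{\sqrt{-72310 - 71011} - 436069}{-141 + 58742} = \frac{\sqrt{-143321} - 436069}{58601} = \left(i \sqrt{143321} - 436069\right) \frac{1}{58601} = \left(-436069 + i \sqrt{143321}\right) \frac{1}{58601} = - \frac{436069}{58601} + \frac{i \sqrt{143321}}{58601}$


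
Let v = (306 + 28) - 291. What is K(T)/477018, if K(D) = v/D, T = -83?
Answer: -43/39592494 ≈ -1.0861e-6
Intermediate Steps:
v = 43 (v = 334 - 291 = 43)
K(D) = 43/D
K(T)/477018 = (43/(-83))/477018 = (43*(-1/83))*(1/477018) = -43/83*1/477018 = -43/39592494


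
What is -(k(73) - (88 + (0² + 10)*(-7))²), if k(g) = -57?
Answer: 381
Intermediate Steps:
-(k(73) - (88 + (0² + 10)*(-7))²) = -(-57 - (88 + (0² + 10)*(-7))²) = -(-57 - (88 + (0 + 10)*(-7))²) = -(-57 - (88 + 10*(-7))²) = -(-57 - (88 - 70)²) = -(-57 - 1*18²) = -(-57 - 1*324) = -(-57 - 324) = -1*(-381) = 381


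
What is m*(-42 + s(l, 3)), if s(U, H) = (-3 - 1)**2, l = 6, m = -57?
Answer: 1482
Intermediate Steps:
s(U, H) = 16 (s(U, H) = (-4)**2 = 16)
m*(-42 + s(l, 3)) = -57*(-42 + 16) = -57*(-26) = 1482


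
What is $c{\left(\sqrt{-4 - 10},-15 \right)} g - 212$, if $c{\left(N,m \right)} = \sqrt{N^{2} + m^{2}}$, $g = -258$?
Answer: $-212 - 258 \sqrt{211} \approx -3959.7$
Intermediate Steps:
$c{\left(\sqrt{-4 - 10},-15 \right)} g - 212 = \sqrt{\left(\sqrt{-4 - 10}\right)^{2} + \left(-15\right)^{2}} \left(-258\right) - 212 = \sqrt{\left(\sqrt{-14}\right)^{2} + 225} \left(-258\right) - 212 = \sqrt{\left(i \sqrt{14}\right)^{2} + 225} \left(-258\right) - 212 = \sqrt{-14 + 225} \left(-258\right) - 212 = \sqrt{211} \left(-258\right) - 212 = - 258 \sqrt{211} - 212 = -212 - 258 \sqrt{211}$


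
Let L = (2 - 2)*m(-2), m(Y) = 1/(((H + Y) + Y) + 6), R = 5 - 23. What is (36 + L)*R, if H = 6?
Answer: -648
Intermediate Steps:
R = -18
m(Y) = 1/(12 + 2*Y) (m(Y) = 1/(((6 + Y) + Y) + 6) = 1/((6 + 2*Y) + 6) = 1/(12 + 2*Y))
L = 0 (L = (2 - 2)*(1/(2*(6 - 2))) = 0*((½)/4) = 0*((½)*(¼)) = 0*(⅛) = 0)
(36 + L)*R = (36 + 0)*(-18) = 36*(-18) = -648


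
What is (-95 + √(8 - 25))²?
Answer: (95 - I*√17)² ≈ 9008.0 - 783.39*I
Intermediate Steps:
(-95 + √(8 - 25))² = (-95 + √(-17))² = (-95 + I*√17)²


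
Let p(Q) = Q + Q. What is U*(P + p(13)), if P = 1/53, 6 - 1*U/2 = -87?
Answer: 256494/53 ≈ 4839.5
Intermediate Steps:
p(Q) = 2*Q
U = 186 (U = 12 - 2*(-87) = 12 + 174 = 186)
P = 1/53 ≈ 0.018868
U*(P + p(13)) = 186*(1/53 + 2*13) = 186*(1/53 + 26) = 186*(1379/53) = 256494/53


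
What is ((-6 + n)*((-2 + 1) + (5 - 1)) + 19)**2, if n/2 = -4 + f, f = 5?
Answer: 49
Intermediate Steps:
n = 2 (n = 2*(-4 + 5) = 2*1 = 2)
((-6 + n)*((-2 + 1) + (5 - 1)) + 19)**2 = ((-6 + 2)*((-2 + 1) + (5 - 1)) + 19)**2 = (-4*(-1 + 4) + 19)**2 = (-4*3 + 19)**2 = (-12 + 19)**2 = 7**2 = 49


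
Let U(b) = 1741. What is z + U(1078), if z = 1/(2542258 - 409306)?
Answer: 3713469433/2132952 ≈ 1741.0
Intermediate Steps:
z = 1/2132952 ≈ 4.6883e-7
z + U(1078) = 1/2132952 + 1741 = 3713469433/2132952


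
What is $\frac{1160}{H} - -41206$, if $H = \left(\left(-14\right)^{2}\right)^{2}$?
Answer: $\frac{197871357}{4802} \approx 41206.0$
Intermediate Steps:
$H = 38416$ ($H = 196^{2} = 38416$)
$\frac{1160}{H} - -41206 = \frac{1160}{38416} - -41206 = 1160 \cdot \frac{1}{38416} + 41206 = \frac{145}{4802} + 41206 = \frac{197871357}{4802}$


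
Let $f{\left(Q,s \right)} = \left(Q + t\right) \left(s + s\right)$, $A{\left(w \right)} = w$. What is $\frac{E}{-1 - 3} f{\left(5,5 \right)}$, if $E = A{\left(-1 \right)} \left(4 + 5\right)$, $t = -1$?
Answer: $90$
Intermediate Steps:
$E = -9$ ($E = - (4 + 5) = \left(-1\right) 9 = -9$)
$f{\left(Q,s \right)} = 2 s \left(-1 + Q\right)$ ($f{\left(Q,s \right)} = \left(Q - 1\right) \left(s + s\right) = \left(-1 + Q\right) 2 s = 2 s \left(-1 + Q\right)$)
$\frac{E}{-1 - 3} f{\left(5,5 \right)} = \frac{1}{-1 - 3} \left(-9\right) 2 \cdot 5 \left(-1 + 5\right) = \frac{1}{-4} \left(-9\right) 2 \cdot 5 \cdot 4 = \left(- \frac{1}{4}\right) \left(-9\right) 40 = \frac{9}{4} \cdot 40 = 90$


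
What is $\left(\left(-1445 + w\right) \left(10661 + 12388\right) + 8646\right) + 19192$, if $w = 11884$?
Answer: $240636349$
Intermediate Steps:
$\left(\left(-1445 + w\right) \left(10661 + 12388\right) + 8646\right) + 19192 = \left(\left(-1445 + 11884\right) \left(10661 + 12388\right) + 8646\right) + 19192 = \left(10439 \cdot 23049 + 8646\right) + 19192 = \left(240608511 + 8646\right) + 19192 = 240617157 + 19192 = 240636349$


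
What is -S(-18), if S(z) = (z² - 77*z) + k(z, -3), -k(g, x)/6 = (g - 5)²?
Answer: 1464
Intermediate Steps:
k(g, x) = -6*(-5 + g)² (k(g, x) = -6*(g - 5)² = -6*(-5 + g)²)
S(z) = z² - 77*z - 6*(-5 + z)² (S(z) = (z² - 77*z) - 6*(-5 + z)² = z² - 77*z - 6*(-5 + z)²)
-S(-18) = -(-150 - 17*(-18) - 5*(-18)²) = -(-150 + 306 - 5*324) = -(-150 + 306 - 1620) = -1*(-1464) = 1464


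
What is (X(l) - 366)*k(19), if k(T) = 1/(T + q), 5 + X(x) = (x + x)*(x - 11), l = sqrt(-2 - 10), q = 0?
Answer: -395/19 - 44*I*sqrt(3)/19 ≈ -20.789 - 4.0111*I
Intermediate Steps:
l = 2*I*sqrt(3) (l = sqrt(-12) = 2*I*sqrt(3) ≈ 3.4641*I)
X(x) = -5 + 2*x*(-11 + x) (X(x) = -5 + (x + x)*(x - 11) = -5 + (2*x)*(-11 + x) = -5 + 2*x*(-11 + x))
k(T) = 1/T (k(T) = 1/(T + 0) = 1/T)
(X(l) - 366)*k(19) = ((-5 - 44*I*sqrt(3) + 2*(2*I*sqrt(3))**2) - 366)/19 = ((-5 - 44*I*sqrt(3) + 2*(-12)) - 366)*(1/19) = ((-5 - 44*I*sqrt(3) - 24) - 366)*(1/19) = ((-29 - 44*I*sqrt(3)) - 366)*(1/19) = (-395 - 44*I*sqrt(3))*(1/19) = -395/19 - 44*I*sqrt(3)/19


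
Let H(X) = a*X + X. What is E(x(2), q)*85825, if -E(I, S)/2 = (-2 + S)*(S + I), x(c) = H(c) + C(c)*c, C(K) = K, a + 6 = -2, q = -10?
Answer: -41196000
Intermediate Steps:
a = -8 (a = -6 - 2 = -8)
H(X) = -7*X (H(X) = -8*X + X = -7*X)
x(c) = c² - 7*c (x(c) = -7*c + c*c = -7*c + c² = c² - 7*c)
E(I, S) = -2*(-2 + S)*(I + S) (E(I, S) = -2*(-2 + S)*(S + I) = -2*(-2 + S)*(I + S))
E(x(2), q)*85825 = (-2*(-10)² + 4*(2*(-7 + 2)) + 4*(-10) - 2*2*(-7 + 2)*(-10))*85825 = (-2*100 + 4*(2*(-5)) - 40 - 2*2*(-5)*(-10))*85825 = (-200 + 4*(-10) - 40 - 2*(-10)*(-10))*85825 = (-200 - 40 - 40 - 200)*85825 = -480*85825 = -41196000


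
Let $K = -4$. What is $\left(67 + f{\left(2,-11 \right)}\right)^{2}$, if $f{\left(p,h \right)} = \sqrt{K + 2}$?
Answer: $\left(67 + i \sqrt{2}\right)^{2} \approx 4487.0 + 189.5 i$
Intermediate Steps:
$f{\left(p,h \right)} = i \sqrt{2}$ ($f{\left(p,h \right)} = \sqrt{-4 + 2} = \sqrt{-2} = i \sqrt{2}$)
$\left(67 + f{\left(2,-11 \right)}\right)^{2} = \left(67 + i \sqrt{2}\right)^{2}$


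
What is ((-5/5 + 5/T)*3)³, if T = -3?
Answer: -512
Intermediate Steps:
((-5/5 + 5/T)*3)³ = ((-5/5 + 5/(-3))*3)³ = ((-5*⅕ + 5*(-⅓))*3)³ = ((-1 - 5/3)*3)³ = (-8/3*3)³ = (-8)³ = -512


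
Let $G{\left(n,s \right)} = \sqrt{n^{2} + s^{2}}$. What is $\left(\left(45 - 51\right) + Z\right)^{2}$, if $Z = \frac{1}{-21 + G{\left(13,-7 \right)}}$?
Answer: $\frac{1847099}{49729} + \frac{2718 \sqrt{218}}{49729} \approx 37.95$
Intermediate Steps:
$Z = \frac{1}{-21 + \sqrt{218}}$ ($Z = \frac{1}{-21 + \sqrt{13^{2} + \left(-7\right)^{2}}} = \frac{1}{-21 + \sqrt{169 + 49}} = \frac{1}{-21 + \sqrt{218}} \approx -0.16038$)
$\left(\left(45 - 51\right) + Z\right)^{2} = \left(\left(45 - 51\right) - \left(\frac{21}{223} + \frac{\sqrt{218}}{223}\right)\right)^{2} = \left(-6 - \left(\frac{21}{223} + \frac{\sqrt{218}}{223}\right)\right)^{2} = \left(- \frac{1359}{223} - \frac{\sqrt{218}}{223}\right)^{2}$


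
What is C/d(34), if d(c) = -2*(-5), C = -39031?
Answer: -39031/10 ≈ -3903.1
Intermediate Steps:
d(c) = 10
C/d(34) = -39031/10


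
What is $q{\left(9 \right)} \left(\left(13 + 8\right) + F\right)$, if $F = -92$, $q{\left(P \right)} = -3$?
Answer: $213$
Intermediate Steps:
$q{\left(9 \right)} \left(\left(13 + 8\right) + F\right) = - 3 \left(\left(13 + 8\right) - 92\right) = - 3 \left(21 - 92\right) = \left(-3\right) \left(-71\right) = 213$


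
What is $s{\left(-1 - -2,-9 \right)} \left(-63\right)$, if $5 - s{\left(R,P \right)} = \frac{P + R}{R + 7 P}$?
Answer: $- \frac{9513}{31} \approx -306.87$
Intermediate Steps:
$s{\left(R,P \right)} = 5 - \frac{P + R}{R + 7 P}$
$s{\left(-1 - -2,-9 \right)} \left(-63\right) = \frac{2 \left(2 \left(-1 - -2\right) + 17 \left(-9\right)\right)}{\left(-1 - -2\right) + 7 \left(-9\right)} \left(-63\right) = \frac{2 \left(2 \left(-1 + 2\right) - 153\right)}{\left(-1 + 2\right) - 63} \left(-63\right) = \frac{2 \left(2 \cdot 1 - 153\right)}{1 - 63} \left(-63\right) = \frac{2 \left(2 - 153\right)}{-62} \left(-63\right) = 2 \left(- \frac{1}{62}\right) \left(-151\right) \left(-63\right) = \frac{151}{31} \left(-63\right) = - \frac{9513}{31}$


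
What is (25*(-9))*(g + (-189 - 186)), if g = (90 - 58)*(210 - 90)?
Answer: -779625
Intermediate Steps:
g = 3840 (g = 32*120 = 3840)
(25*(-9))*(g + (-189 - 186)) = (25*(-9))*(3840 + (-189 - 186)) = -225*(3840 - 375) = -225*3465 = -779625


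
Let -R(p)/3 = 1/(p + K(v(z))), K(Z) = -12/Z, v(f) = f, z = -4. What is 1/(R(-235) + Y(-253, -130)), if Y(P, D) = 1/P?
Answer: 58696/527 ≈ 111.38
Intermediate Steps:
R(p) = -3/(3 + p) (R(p) = -3/(p - 12/(-4)) = -3/(p - 12*(-¼)) = -3/(p + 3) = -3/(3 + p))
1/(R(-235) + Y(-253, -130)) = 1/(-3/(3 - 235) + 1/(-253)) = 1/(-3/(-232) - 1/253) = 1/(-3*(-1/232) - 1/253) = 1/(3/232 - 1/253) = 1/(527/58696) = 58696/527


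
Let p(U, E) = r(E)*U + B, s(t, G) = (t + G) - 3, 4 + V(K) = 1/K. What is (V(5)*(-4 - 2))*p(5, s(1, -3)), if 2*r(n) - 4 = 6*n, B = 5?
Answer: -1368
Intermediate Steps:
V(K) = -4 + 1/K
r(n) = 2 + 3*n (r(n) = 2 + (6*n)/2 = 2 + 3*n)
s(t, G) = -3 + G + t (s(t, G) = (G + t) - 3 = -3 + G + t)
p(U, E) = 5 + U*(2 + 3*E) (p(U, E) = (2 + 3*E)*U + 5 = U*(2 + 3*E) + 5 = 5 + U*(2 + 3*E))
(V(5)*(-4 - 2))*p(5, s(1, -3)) = ((-4 + 1/5)*(-4 - 2))*(5 + 5*(2 + 3*(-3 - 3 + 1))) = ((-4 + ⅕)*(-6))*(5 + 5*(2 + 3*(-5))) = (-19/5*(-6))*(5 + 5*(2 - 15)) = 114*(5 + 5*(-13))/5 = 114*(5 - 65)/5 = (114/5)*(-60) = -1368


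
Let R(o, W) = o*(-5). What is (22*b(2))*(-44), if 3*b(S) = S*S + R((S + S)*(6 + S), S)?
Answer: 50336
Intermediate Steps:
R(o, W) = -5*o
b(S) = S²/3 - 10*S*(6 + S)/3 (b(S) = (S*S - 5*(S + S)*(6 + S))/3 = (S² - 5*2*S*(6 + S))/3 = (S² - 10*S*(6 + S))/3 = S²/3 - 10*S*(6 + S)/3)
(22*b(2))*(-44) = (22*(2*(-20 - 3*2)))*(-44) = (22*(2*(-20 - 6)))*(-44) = (22*(2*(-26)))*(-44) = (22*(-52))*(-44) = -1144*(-44) = 50336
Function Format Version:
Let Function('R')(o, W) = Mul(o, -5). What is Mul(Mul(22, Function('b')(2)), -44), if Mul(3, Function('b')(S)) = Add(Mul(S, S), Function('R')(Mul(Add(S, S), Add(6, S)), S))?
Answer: 50336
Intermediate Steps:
Function('R')(o, W) = Mul(-5, o)
Function('b')(S) = Add(Mul(Rational(1, 3), Pow(S, 2)), Mul(Rational(-10, 3), S, Add(6, S))) (Function('b')(S) = Mul(Rational(1, 3), Add(Mul(S, S), Mul(-5, Mul(Add(S, S), Add(6, S))))) = Mul(Rational(1, 3), Add(Pow(S, 2), Mul(-5, Mul(Mul(2, S), Add(6, S))))) = Mul(Rational(1, 3), Add(Pow(S, 2), Mul(-5, Mul(2, S, Add(6, S))))) = Mul(Rational(1, 3), Add(Pow(S, 2), Mul(-10, S, Add(6, S)))) = Add(Mul(Rational(1, 3), Pow(S, 2)), Mul(Rational(-10, 3), S, Add(6, S))))
Mul(Mul(22, Function('b')(2)), -44) = Mul(Mul(22, Mul(2, Add(-20, Mul(-3, 2)))), -44) = Mul(Mul(22, Mul(2, Add(-20, -6))), -44) = Mul(Mul(22, Mul(2, -26)), -44) = Mul(Mul(22, -52), -44) = Mul(-1144, -44) = 50336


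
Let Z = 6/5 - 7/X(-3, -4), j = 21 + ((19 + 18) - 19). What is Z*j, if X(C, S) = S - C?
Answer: 1599/5 ≈ 319.80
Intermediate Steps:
j = 39 (j = 21 + (37 - 19) = 21 + 18 = 39)
Z = 41/5 (Z = 6/5 - 7/(-4 - 1*(-3)) = 6*(⅕) - 7/(-4 + 3) = 6/5 - 7/(-1) = 6/5 - 7*(-1) = 6/5 + 7 = 41/5 ≈ 8.2000)
Z*j = (41/5)*39 = 1599/5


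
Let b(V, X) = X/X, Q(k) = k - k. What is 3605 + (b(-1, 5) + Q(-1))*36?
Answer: 3641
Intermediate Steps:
Q(k) = 0
b(V, X) = 1
3605 + (b(-1, 5) + Q(-1))*36 = 3605 + (1 + 0)*36 = 3605 + 1*36 = 3605 + 36 = 3641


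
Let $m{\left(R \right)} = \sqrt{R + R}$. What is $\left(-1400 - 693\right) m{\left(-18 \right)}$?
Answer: $- 12558 i \approx - 12558.0 i$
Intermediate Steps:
$m{\left(R \right)} = \sqrt{2} \sqrt{R}$ ($m{\left(R \right)} = \sqrt{2 R} = \sqrt{2} \sqrt{R}$)
$\left(-1400 - 693\right) m{\left(-18 \right)} = \left(-1400 - 693\right) \sqrt{2} \sqrt{-18} = - 2093 \sqrt{2} \cdot 3 i \sqrt{2} = - 2093 \cdot 6 i = - 12558 i$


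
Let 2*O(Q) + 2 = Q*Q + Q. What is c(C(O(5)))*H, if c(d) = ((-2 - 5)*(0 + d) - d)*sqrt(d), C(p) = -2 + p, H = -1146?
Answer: 220032*sqrt(3) ≈ 3.8111e+5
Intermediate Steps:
O(Q) = -1 + Q/2 + Q**2/2 (O(Q) = -1 + (Q*Q + Q)/2 = -1 + (Q**2 + Q)/2 = -1 + (Q + Q**2)/2 = -1 + (Q/2 + Q**2/2) = -1 + Q/2 + Q**2/2)
c(d) = -8*d**(3/2) (c(d) = (-7*d - d)*sqrt(d) = (-8*d)*sqrt(d) = -8*d**(3/2))
c(C(O(5)))*H = -8*(-2 + (-1 + (1/2)*5 + (1/2)*5**2))**(3/2)*(-1146) = -8*(-2 + (-1 + 5/2 + (1/2)*25))**(3/2)*(-1146) = -8*(-2 + (-1 + 5/2 + 25/2))**(3/2)*(-1146) = -8*(-2 + 14)**(3/2)*(-1146) = -192*sqrt(3)*(-1146) = 220032*sqrt(3)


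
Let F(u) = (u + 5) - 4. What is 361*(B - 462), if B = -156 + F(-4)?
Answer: -224181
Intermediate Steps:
F(u) = 1 + u (F(u) = (5 + u) - 4 = 1 + u)
B = -159 (B = -156 + (1 - 4) = -156 - 3 = -159)
361*(B - 462) = 361*(-159 - 462) = 361*(-621) = -224181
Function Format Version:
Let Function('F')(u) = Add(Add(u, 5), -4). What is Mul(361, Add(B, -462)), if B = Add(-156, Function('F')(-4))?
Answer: -224181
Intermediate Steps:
Function('F')(u) = Add(1, u) (Function('F')(u) = Add(Add(5, u), -4) = Add(1, u))
B = -159 (B = Add(-156, Add(1, -4)) = Add(-156, -3) = -159)
Mul(361, Add(B, -462)) = Mul(361, Add(-159, -462)) = Mul(361, -621) = -224181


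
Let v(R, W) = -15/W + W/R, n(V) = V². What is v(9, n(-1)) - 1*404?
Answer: -3770/9 ≈ -418.89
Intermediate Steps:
v(9, n(-1)) - 1*404 = (-15/((-1)²) + (-1)²/9) - 1*404 = (-15/1 + 1*(⅑)) - 404 = (-15*1 + ⅑) - 404 = (-15 + ⅑) - 404 = -134/9 - 404 = -3770/9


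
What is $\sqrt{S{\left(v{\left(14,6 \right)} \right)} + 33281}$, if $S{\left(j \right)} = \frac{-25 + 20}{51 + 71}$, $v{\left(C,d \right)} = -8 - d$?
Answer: $\frac{\sqrt{495353794}}{122} \approx 182.43$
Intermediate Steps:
$S{\left(j \right)} = - \frac{5}{122}$
$\sqrt{S{\left(v{\left(14,6 \right)} \right)} + 33281} = \sqrt{- \frac{5}{122} + 33281} = \sqrt{\frac{4060277}{122}} = \frac{\sqrt{495353794}}{122}$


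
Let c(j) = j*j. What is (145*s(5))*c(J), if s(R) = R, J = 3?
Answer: 6525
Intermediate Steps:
c(j) = j**2
(145*s(5))*c(J) = (145*5)*3**2 = 725*9 = 6525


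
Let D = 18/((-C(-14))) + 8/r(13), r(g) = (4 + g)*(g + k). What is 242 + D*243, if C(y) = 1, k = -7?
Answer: -69920/17 ≈ -4112.9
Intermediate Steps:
r(g) = (-7 + g)*(4 + g) (r(g) = (4 + g)*(g - 7) = (4 + g)*(-7 + g) = (-7 + g)*(4 + g))
D = -914/51 (D = 18/((-1*1)) + 8/(-28 + 13² - 3*13) = 18/(-1) + 8/(-28 + 169 - 39) = 18*(-1) + 8/102 = -18 + 8*(1/102) = -18 + 4/51 = -914/51 ≈ -17.922)
242 + D*243 = 242 - 914/51*243 = 242 - 74034/17 = -69920/17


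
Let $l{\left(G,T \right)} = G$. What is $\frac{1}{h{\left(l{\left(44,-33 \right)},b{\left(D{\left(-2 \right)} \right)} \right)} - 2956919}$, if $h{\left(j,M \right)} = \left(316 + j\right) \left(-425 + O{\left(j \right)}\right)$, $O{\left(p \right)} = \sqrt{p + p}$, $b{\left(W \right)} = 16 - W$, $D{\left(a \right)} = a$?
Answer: $- \frac{3109919}{9671584781761} - \frac{720 \sqrt{22}}{9671584781761} \approx -3.219 \cdot 10^{-7}$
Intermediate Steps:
$O{\left(p \right)} = \sqrt{2} \sqrt{p}$ ($O{\left(p \right)} = \sqrt{2 p} = \sqrt{2} \sqrt{p}$)
$h{\left(j,M \right)} = \left(-425 + \sqrt{2} \sqrt{j}\right) \left(316 + j\right)$ ($h{\left(j,M \right)} = \left(316 + j\right) \left(-425 + \sqrt{2} \sqrt{j}\right) = \left(-425 + \sqrt{2} \sqrt{j}\right) \left(316 + j\right)$)
$\frac{1}{h{\left(l{\left(44,-33 \right)},b{\left(D{\left(-2 \right)} \right)} \right)} - 2956919} = \frac{1}{\left(-134300 - 18700 + \sqrt{2} \cdot 44^{\frac{3}{2}} + 316 \sqrt{2} \sqrt{44}\right) - 2956919} = \frac{1}{\left(-134300 - 18700 + \sqrt{2} \cdot 88 \sqrt{11} + 316 \sqrt{2} \cdot 2 \sqrt{11}\right) - 2956919} = \frac{1}{\left(-134300 - 18700 + 88 \sqrt{22} + 632 \sqrt{22}\right) - 2956919} = \frac{1}{\left(-153000 + 720 \sqrt{22}\right) - 2956919} = \frac{1}{-3109919 + 720 \sqrt{22}}$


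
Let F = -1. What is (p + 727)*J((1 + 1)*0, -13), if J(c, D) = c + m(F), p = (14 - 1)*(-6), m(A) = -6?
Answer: -3894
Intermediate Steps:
p = -78 (p = 13*(-6) = -78)
J(c, D) = -6 + c (J(c, D) = c - 6 = -6 + c)
(p + 727)*J((1 + 1)*0, -13) = (-78 + 727)*(-6 + (1 + 1)*0) = 649*(-6 + 2*0) = 649*(-6 + 0) = 649*(-6) = -3894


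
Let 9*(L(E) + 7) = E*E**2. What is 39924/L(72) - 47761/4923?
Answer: -1783864013/204132195 ≈ -8.7388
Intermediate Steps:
L(E) = -7 + E**3/9 (L(E) = -7 + (E*E**2)/9 = -7 + E**3/9)
39924/L(72) - 47761/4923 = 39924/(-7 + (1/9)*72**3) - 47761/4923 = 39924/(-7 + (1/9)*373248) - 47761*1/4923 = 39924/(-7 + 41472) - 47761/4923 = 39924/41465 - 47761/4923 = -1783864013/204132195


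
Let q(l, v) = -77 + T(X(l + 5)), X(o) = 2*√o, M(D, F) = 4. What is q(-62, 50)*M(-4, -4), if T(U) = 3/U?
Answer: -308 - 2*I*√57/19 ≈ -308.0 - 0.79472*I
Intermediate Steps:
q(l, v) = -77 + 3/(2*√(5 + l)) (q(l, v) = -77 + 3/((2*√(l + 5))) = -77 + 3/((2*√(5 + l))) = -77 + 3*(1/(2*√(5 + l))) = -77 + 3/(2*√(5 + l)))
q(-62, 50)*M(-4, -4) = (-77 + 3/(2*√(5 - 62)))*4 = (-77 + 3/(2*√(-57)))*4 = (-77 + 3*(-I*√57/57)/2)*4 = (-77 - I*√57/38)*4 = -308 - 2*I*√57/19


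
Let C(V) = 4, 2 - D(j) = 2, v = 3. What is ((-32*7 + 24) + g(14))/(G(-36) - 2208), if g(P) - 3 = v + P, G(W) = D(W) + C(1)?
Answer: 45/551 ≈ 0.081670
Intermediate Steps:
D(j) = 0 (D(j) = 2 - 1*2 = 2 - 2 = 0)
G(W) = 4 (G(W) = 0 + 4 = 4)
g(P) = 6 + P (g(P) = 3 + (3 + P) = 6 + P)
((-32*7 + 24) + g(14))/(G(-36) - 2208) = ((-32*7 + 24) + (6 + 14))/(4 - 2208) = ((-224 + 24) + 20)/(-2204) = (-200 + 20)*(-1/2204) = -180*(-1/2204) = 45/551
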